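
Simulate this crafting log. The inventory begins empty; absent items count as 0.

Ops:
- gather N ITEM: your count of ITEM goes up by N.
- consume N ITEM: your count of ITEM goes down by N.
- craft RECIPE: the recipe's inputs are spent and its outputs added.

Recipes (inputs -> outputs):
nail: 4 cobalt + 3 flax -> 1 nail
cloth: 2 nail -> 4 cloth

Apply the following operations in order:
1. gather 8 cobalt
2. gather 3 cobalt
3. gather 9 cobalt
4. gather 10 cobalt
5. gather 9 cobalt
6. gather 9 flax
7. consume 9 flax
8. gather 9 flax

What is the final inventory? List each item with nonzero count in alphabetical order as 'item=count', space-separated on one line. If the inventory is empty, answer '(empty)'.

Answer: cobalt=39 flax=9

Derivation:
After 1 (gather 8 cobalt): cobalt=8
After 2 (gather 3 cobalt): cobalt=11
After 3 (gather 9 cobalt): cobalt=20
After 4 (gather 10 cobalt): cobalt=30
After 5 (gather 9 cobalt): cobalt=39
After 6 (gather 9 flax): cobalt=39 flax=9
After 7 (consume 9 flax): cobalt=39
After 8 (gather 9 flax): cobalt=39 flax=9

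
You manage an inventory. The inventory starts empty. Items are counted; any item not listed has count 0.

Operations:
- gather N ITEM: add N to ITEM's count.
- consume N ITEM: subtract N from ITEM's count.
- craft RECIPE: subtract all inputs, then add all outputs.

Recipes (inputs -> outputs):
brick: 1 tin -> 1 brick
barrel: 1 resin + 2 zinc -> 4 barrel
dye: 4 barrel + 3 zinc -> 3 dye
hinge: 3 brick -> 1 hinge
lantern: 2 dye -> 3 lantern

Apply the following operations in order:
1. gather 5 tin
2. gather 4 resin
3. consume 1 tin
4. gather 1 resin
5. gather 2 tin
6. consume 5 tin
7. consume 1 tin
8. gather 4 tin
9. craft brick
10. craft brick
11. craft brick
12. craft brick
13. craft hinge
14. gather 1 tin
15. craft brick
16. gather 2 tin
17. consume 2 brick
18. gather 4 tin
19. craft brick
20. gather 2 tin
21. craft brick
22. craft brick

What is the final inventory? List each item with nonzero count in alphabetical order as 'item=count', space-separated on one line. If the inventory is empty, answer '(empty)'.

After 1 (gather 5 tin): tin=5
After 2 (gather 4 resin): resin=4 tin=5
After 3 (consume 1 tin): resin=4 tin=4
After 4 (gather 1 resin): resin=5 tin=4
After 5 (gather 2 tin): resin=5 tin=6
After 6 (consume 5 tin): resin=5 tin=1
After 7 (consume 1 tin): resin=5
After 8 (gather 4 tin): resin=5 tin=4
After 9 (craft brick): brick=1 resin=5 tin=3
After 10 (craft brick): brick=2 resin=5 tin=2
After 11 (craft brick): brick=3 resin=5 tin=1
After 12 (craft brick): brick=4 resin=5
After 13 (craft hinge): brick=1 hinge=1 resin=5
After 14 (gather 1 tin): brick=1 hinge=1 resin=5 tin=1
After 15 (craft brick): brick=2 hinge=1 resin=5
After 16 (gather 2 tin): brick=2 hinge=1 resin=5 tin=2
After 17 (consume 2 brick): hinge=1 resin=5 tin=2
After 18 (gather 4 tin): hinge=1 resin=5 tin=6
After 19 (craft brick): brick=1 hinge=1 resin=5 tin=5
After 20 (gather 2 tin): brick=1 hinge=1 resin=5 tin=7
After 21 (craft brick): brick=2 hinge=1 resin=5 tin=6
After 22 (craft brick): brick=3 hinge=1 resin=5 tin=5

Answer: brick=3 hinge=1 resin=5 tin=5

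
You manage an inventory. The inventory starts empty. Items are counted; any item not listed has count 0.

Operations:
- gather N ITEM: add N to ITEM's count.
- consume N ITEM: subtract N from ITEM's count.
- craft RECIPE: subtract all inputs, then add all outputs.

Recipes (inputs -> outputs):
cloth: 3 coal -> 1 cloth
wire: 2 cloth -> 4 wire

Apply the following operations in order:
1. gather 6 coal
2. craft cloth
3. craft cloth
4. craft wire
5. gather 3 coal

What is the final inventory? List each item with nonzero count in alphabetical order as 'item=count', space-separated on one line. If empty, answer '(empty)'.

Answer: coal=3 wire=4

Derivation:
After 1 (gather 6 coal): coal=6
After 2 (craft cloth): cloth=1 coal=3
After 3 (craft cloth): cloth=2
After 4 (craft wire): wire=4
After 5 (gather 3 coal): coal=3 wire=4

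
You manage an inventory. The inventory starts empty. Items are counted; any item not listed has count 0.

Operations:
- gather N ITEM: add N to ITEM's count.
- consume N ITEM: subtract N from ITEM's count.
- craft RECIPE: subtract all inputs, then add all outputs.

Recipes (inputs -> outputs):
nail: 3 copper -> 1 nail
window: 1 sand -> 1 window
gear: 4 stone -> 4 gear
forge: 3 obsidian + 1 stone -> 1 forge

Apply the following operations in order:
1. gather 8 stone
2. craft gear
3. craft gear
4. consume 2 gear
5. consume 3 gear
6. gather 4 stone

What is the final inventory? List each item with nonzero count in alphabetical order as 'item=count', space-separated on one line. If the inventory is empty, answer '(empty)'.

Answer: gear=3 stone=4

Derivation:
After 1 (gather 8 stone): stone=8
After 2 (craft gear): gear=4 stone=4
After 3 (craft gear): gear=8
After 4 (consume 2 gear): gear=6
After 5 (consume 3 gear): gear=3
After 6 (gather 4 stone): gear=3 stone=4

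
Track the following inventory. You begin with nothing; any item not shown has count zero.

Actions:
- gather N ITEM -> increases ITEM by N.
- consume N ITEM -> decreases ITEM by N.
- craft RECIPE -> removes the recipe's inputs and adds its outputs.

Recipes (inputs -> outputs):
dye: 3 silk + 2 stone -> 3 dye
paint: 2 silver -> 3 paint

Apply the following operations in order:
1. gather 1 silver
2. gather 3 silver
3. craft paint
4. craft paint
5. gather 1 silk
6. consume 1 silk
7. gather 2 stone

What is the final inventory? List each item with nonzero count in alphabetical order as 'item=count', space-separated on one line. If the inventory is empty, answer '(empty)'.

Answer: paint=6 stone=2

Derivation:
After 1 (gather 1 silver): silver=1
After 2 (gather 3 silver): silver=4
After 3 (craft paint): paint=3 silver=2
After 4 (craft paint): paint=6
After 5 (gather 1 silk): paint=6 silk=1
After 6 (consume 1 silk): paint=6
After 7 (gather 2 stone): paint=6 stone=2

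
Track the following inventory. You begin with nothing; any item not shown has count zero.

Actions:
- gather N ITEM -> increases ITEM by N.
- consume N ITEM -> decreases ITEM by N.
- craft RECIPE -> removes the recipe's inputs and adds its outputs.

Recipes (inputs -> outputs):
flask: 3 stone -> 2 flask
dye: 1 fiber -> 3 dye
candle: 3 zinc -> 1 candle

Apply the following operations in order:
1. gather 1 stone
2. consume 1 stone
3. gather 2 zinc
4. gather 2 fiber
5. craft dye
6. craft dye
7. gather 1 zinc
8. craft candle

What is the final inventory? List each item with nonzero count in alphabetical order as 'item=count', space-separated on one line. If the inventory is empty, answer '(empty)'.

Answer: candle=1 dye=6

Derivation:
After 1 (gather 1 stone): stone=1
After 2 (consume 1 stone): (empty)
After 3 (gather 2 zinc): zinc=2
After 4 (gather 2 fiber): fiber=2 zinc=2
After 5 (craft dye): dye=3 fiber=1 zinc=2
After 6 (craft dye): dye=6 zinc=2
After 7 (gather 1 zinc): dye=6 zinc=3
After 8 (craft candle): candle=1 dye=6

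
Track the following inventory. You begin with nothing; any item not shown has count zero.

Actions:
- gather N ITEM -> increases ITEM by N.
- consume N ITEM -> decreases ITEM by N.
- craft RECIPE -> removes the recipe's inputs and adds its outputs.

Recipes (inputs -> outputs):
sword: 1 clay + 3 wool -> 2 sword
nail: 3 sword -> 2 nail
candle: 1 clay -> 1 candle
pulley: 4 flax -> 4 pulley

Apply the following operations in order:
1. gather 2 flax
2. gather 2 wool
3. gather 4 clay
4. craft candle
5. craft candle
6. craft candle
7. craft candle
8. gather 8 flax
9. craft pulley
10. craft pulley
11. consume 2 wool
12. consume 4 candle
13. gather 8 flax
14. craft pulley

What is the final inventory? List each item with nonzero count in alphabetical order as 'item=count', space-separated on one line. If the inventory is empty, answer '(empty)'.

After 1 (gather 2 flax): flax=2
After 2 (gather 2 wool): flax=2 wool=2
After 3 (gather 4 clay): clay=4 flax=2 wool=2
After 4 (craft candle): candle=1 clay=3 flax=2 wool=2
After 5 (craft candle): candle=2 clay=2 flax=2 wool=2
After 6 (craft candle): candle=3 clay=1 flax=2 wool=2
After 7 (craft candle): candle=4 flax=2 wool=2
After 8 (gather 8 flax): candle=4 flax=10 wool=2
After 9 (craft pulley): candle=4 flax=6 pulley=4 wool=2
After 10 (craft pulley): candle=4 flax=2 pulley=8 wool=2
After 11 (consume 2 wool): candle=4 flax=2 pulley=8
After 12 (consume 4 candle): flax=2 pulley=8
After 13 (gather 8 flax): flax=10 pulley=8
After 14 (craft pulley): flax=6 pulley=12

Answer: flax=6 pulley=12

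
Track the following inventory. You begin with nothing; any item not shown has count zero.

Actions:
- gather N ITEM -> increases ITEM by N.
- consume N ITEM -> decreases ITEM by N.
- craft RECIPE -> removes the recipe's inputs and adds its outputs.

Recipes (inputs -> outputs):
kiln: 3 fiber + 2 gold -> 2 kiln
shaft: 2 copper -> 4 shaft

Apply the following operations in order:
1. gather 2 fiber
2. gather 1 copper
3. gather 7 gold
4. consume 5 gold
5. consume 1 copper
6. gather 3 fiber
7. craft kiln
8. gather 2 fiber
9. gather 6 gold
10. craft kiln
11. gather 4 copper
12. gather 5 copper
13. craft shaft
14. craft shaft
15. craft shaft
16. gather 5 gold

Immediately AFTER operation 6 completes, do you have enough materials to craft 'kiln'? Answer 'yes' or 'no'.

Answer: yes

Derivation:
After 1 (gather 2 fiber): fiber=2
After 2 (gather 1 copper): copper=1 fiber=2
After 3 (gather 7 gold): copper=1 fiber=2 gold=7
After 4 (consume 5 gold): copper=1 fiber=2 gold=2
After 5 (consume 1 copper): fiber=2 gold=2
After 6 (gather 3 fiber): fiber=5 gold=2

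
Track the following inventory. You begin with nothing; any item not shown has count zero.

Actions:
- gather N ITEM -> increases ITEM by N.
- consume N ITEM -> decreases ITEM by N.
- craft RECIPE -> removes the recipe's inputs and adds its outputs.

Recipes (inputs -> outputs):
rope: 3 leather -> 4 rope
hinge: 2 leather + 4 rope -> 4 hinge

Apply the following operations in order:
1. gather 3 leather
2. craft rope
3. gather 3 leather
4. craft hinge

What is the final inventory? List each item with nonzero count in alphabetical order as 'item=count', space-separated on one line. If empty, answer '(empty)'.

After 1 (gather 3 leather): leather=3
After 2 (craft rope): rope=4
After 3 (gather 3 leather): leather=3 rope=4
After 4 (craft hinge): hinge=4 leather=1

Answer: hinge=4 leather=1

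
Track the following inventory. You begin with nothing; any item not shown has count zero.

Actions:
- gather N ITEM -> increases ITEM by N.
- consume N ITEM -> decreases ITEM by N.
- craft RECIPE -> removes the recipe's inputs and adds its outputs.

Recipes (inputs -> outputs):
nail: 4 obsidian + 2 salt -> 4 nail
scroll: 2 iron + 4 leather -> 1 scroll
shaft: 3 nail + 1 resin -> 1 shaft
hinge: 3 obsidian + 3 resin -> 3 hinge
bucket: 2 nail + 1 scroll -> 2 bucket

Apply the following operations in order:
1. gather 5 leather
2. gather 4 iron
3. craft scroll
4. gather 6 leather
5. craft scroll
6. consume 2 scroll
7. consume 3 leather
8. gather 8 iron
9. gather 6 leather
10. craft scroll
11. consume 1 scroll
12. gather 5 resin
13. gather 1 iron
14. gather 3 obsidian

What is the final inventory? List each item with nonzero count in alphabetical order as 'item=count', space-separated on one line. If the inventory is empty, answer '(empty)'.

After 1 (gather 5 leather): leather=5
After 2 (gather 4 iron): iron=4 leather=5
After 3 (craft scroll): iron=2 leather=1 scroll=1
After 4 (gather 6 leather): iron=2 leather=7 scroll=1
After 5 (craft scroll): leather=3 scroll=2
After 6 (consume 2 scroll): leather=3
After 7 (consume 3 leather): (empty)
After 8 (gather 8 iron): iron=8
After 9 (gather 6 leather): iron=8 leather=6
After 10 (craft scroll): iron=6 leather=2 scroll=1
After 11 (consume 1 scroll): iron=6 leather=2
After 12 (gather 5 resin): iron=6 leather=2 resin=5
After 13 (gather 1 iron): iron=7 leather=2 resin=5
After 14 (gather 3 obsidian): iron=7 leather=2 obsidian=3 resin=5

Answer: iron=7 leather=2 obsidian=3 resin=5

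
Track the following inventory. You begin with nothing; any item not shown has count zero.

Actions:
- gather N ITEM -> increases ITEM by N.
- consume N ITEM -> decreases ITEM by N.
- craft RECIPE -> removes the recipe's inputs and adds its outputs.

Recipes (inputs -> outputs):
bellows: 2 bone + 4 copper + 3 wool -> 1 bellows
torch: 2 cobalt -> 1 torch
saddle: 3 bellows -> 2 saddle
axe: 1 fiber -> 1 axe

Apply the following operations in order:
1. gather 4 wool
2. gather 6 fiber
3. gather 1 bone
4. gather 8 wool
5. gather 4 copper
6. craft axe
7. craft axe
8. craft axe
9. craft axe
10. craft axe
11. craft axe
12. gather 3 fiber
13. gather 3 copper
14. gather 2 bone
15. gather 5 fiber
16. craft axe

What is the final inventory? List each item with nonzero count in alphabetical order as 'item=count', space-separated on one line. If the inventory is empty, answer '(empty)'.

After 1 (gather 4 wool): wool=4
After 2 (gather 6 fiber): fiber=6 wool=4
After 3 (gather 1 bone): bone=1 fiber=6 wool=4
After 4 (gather 8 wool): bone=1 fiber=6 wool=12
After 5 (gather 4 copper): bone=1 copper=4 fiber=6 wool=12
After 6 (craft axe): axe=1 bone=1 copper=4 fiber=5 wool=12
After 7 (craft axe): axe=2 bone=1 copper=4 fiber=4 wool=12
After 8 (craft axe): axe=3 bone=1 copper=4 fiber=3 wool=12
After 9 (craft axe): axe=4 bone=1 copper=4 fiber=2 wool=12
After 10 (craft axe): axe=5 bone=1 copper=4 fiber=1 wool=12
After 11 (craft axe): axe=6 bone=1 copper=4 wool=12
After 12 (gather 3 fiber): axe=6 bone=1 copper=4 fiber=3 wool=12
After 13 (gather 3 copper): axe=6 bone=1 copper=7 fiber=3 wool=12
After 14 (gather 2 bone): axe=6 bone=3 copper=7 fiber=3 wool=12
After 15 (gather 5 fiber): axe=6 bone=3 copper=7 fiber=8 wool=12
After 16 (craft axe): axe=7 bone=3 copper=7 fiber=7 wool=12

Answer: axe=7 bone=3 copper=7 fiber=7 wool=12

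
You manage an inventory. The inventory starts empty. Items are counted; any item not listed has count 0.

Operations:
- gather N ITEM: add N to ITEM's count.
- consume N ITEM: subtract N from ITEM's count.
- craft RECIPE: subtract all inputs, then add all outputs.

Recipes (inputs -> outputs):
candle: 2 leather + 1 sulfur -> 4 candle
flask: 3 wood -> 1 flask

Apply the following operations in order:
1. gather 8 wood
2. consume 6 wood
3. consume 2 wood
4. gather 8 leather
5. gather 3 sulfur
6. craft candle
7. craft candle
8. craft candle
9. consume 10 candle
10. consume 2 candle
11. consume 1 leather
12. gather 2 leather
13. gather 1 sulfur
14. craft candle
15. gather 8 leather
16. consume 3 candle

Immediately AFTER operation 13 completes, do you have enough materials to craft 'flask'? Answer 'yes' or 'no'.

Answer: no

Derivation:
After 1 (gather 8 wood): wood=8
After 2 (consume 6 wood): wood=2
After 3 (consume 2 wood): (empty)
After 4 (gather 8 leather): leather=8
After 5 (gather 3 sulfur): leather=8 sulfur=3
After 6 (craft candle): candle=4 leather=6 sulfur=2
After 7 (craft candle): candle=8 leather=4 sulfur=1
After 8 (craft candle): candle=12 leather=2
After 9 (consume 10 candle): candle=2 leather=2
After 10 (consume 2 candle): leather=2
After 11 (consume 1 leather): leather=1
After 12 (gather 2 leather): leather=3
After 13 (gather 1 sulfur): leather=3 sulfur=1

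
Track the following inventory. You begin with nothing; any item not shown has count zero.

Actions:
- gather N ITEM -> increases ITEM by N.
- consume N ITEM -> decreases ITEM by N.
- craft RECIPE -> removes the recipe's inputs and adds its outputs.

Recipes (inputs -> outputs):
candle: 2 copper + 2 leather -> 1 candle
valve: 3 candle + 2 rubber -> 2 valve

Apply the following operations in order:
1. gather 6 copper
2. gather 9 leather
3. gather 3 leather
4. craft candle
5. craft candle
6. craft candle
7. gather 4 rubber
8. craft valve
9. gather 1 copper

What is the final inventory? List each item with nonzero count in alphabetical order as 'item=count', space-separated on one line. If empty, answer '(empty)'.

After 1 (gather 6 copper): copper=6
After 2 (gather 9 leather): copper=6 leather=9
After 3 (gather 3 leather): copper=6 leather=12
After 4 (craft candle): candle=1 copper=4 leather=10
After 5 (craft candle): candle=2 copper=2 leather=8
After 6 (craft candle): candle=3 leather=6
After 7 (gather 4 rubber): candle=3 leather=6 rubber=4
After 8 (craft valve): leather=6 rubber=2 valve=2
After 9 (gather 1 copper): copper=1 leather=6 rubber=2 valve=2

Answer: copper=1 leather=6 rubber=2 valve=2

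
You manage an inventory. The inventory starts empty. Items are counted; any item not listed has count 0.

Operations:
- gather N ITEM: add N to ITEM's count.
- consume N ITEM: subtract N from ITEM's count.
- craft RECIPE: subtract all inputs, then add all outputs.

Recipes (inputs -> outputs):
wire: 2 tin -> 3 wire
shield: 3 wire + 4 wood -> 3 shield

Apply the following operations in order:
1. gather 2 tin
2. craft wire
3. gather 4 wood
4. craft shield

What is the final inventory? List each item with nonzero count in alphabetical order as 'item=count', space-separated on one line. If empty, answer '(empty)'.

After 1 (gather 2 tin): tin=2
After 2 (craft wire): wire=3
After 3 (gather 4 wood): wire=3 wood=4
After 4 (craft shield): shield=3

Answer: shield=3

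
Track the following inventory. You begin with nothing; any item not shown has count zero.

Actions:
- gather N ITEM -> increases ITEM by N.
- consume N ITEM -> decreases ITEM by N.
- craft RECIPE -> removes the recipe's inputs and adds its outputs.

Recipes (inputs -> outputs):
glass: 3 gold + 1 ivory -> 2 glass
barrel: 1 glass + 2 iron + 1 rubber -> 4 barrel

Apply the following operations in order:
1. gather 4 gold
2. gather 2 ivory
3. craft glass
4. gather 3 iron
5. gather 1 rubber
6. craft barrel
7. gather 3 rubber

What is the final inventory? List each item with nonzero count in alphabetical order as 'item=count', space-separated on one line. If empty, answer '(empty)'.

After 1 (gather 4 gold): gold=4
After 2 (gather 2 ivory): gold=4 ivory=2
After 3 (craft glass): glass=2 gold=1 ivory=1
After 4 (gather 3 iron): glass=2 gold=1 iron=3 ivory=1
After 5 (gather 1 rubber): glass=2 gold=1 iron=3 ivory=1 rubber=1
After 6 (craft barrel): barrel=4 glass=1 gold=1 iron=1 ivory=1
After 7 (gather 3 rubber): barrel=4 glass=1 gold=1 iron=1 ivory=1 rubber=3

Answer: barrel=4 glass=1 gold=1 iron=1 ivory=1 rubber=3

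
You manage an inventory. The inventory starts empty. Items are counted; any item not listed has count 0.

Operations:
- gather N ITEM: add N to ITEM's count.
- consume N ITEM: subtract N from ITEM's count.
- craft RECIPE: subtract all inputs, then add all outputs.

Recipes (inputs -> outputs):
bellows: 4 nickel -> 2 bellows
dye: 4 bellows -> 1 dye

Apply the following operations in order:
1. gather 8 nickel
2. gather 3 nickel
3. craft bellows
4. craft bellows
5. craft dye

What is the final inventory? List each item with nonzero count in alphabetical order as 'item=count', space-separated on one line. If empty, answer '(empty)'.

After 1 (gather 8 nickel): nickel=8
After 2 (gather 3 nickel): nickel=11
After 3 (craft bellows): bellows=2 nickel=7
After 4 (craft bellows): bellows=4 nickel=3
After 5 (craft dye): dye=1 nickel=3

Answer: dye=1 nickel=3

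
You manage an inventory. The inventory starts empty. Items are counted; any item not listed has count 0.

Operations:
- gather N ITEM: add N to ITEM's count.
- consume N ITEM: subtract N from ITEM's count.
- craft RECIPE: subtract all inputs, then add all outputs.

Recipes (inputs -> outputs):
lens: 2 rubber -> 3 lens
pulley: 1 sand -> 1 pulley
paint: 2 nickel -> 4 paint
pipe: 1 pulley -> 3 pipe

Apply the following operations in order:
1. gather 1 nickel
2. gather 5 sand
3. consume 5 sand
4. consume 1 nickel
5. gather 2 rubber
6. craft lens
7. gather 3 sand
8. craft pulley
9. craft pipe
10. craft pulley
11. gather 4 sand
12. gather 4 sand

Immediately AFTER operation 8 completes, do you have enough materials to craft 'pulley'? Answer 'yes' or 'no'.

Answer: yes

Derivation:
After 1 (gather 1 nickel): nickel=1
After 2 (gather 5 sand): nickel=1 sand=5
After 3 (consume 5 sand): nickel=1
After 4 (consume 1 nickel): (empty)
After 5 (gather 2 rubber): rubber=2
After 6 (craft lens): lens=3
After 7 (gather 3 sand): lens=3 sand=3
After 8 (craft pulley): lens=3 pulley=1 sand=2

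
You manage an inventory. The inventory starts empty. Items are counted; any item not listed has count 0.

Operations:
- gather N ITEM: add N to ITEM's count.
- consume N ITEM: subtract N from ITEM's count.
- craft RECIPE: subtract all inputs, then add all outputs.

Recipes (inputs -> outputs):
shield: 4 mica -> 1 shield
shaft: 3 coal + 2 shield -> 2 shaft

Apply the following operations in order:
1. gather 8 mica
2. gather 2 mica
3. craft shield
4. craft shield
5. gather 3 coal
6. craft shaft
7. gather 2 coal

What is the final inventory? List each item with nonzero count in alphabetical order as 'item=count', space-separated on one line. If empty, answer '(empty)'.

After 1 (gather 8 mica): mica=8
After 2 (gather 2 mica): mica=10
After 3 (craft shield): mica=6 shield=1
After 4 (craft shield): mica=2 shield=2
After 5 (gather 3 coal): coal=3 mica=2 shield=2
After 6 (craft shaft): mica=2 shaft=2
After 7 (gather 2 coal): coal=2 mica=2 shaft=2

Answer: coal=2 mica=2 shaft=2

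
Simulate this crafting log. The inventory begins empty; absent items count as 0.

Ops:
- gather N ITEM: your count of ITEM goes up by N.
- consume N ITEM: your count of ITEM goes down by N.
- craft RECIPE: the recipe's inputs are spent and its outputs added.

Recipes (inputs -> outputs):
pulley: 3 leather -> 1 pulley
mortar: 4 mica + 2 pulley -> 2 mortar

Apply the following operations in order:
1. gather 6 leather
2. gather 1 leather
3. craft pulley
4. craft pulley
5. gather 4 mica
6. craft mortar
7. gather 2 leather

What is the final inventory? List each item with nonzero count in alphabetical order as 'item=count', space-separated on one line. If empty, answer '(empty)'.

After 1 (gather 6 leather): leather=6
After 2 (gather 1 leather): leather=7
After 3 (craft pulley): leather=4 pulley=1
After 4 (craft pulley): leather=1 pulley=2
After 5 (gather 4 mica): leather=1 mica=4 pulley=2
After 6 (craft mortar): leather=1 mortar=2
After 7 (gather 2 leather): leather=3 mortar=2

Answer: leather=3 mortar=2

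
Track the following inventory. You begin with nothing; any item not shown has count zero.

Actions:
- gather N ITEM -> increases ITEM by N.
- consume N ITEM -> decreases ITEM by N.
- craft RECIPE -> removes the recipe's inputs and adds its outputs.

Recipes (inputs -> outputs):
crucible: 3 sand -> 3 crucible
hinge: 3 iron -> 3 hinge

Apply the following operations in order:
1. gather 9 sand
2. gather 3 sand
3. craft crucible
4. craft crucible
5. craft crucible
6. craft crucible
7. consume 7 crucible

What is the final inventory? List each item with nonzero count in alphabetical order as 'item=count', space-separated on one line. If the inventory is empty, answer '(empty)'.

After 1 (gather 9 sand): sand=9
After 2 (gather 3 sand): sand=12
After 3 (craft crucible): crucible=3 sand=9
After 4 (craft crucible): crucible=6 sand=6
After 5 (craft crucible): crucible=9 sand=3
After 6 (craft crucible): crucible=12
After 7 (consume 7 crucible): crucible=5

Answer: crucible=5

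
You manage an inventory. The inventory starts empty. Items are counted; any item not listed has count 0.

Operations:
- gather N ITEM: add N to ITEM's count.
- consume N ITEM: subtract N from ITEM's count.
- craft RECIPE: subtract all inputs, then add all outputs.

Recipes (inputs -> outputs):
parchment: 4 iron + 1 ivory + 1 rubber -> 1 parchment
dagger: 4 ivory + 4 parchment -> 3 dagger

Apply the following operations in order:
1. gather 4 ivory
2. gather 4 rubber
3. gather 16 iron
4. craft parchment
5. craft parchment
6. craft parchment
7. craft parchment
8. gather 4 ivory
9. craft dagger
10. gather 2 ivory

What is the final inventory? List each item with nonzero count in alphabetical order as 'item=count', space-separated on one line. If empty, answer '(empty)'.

After 1 (gather 4 ivory): ivory=4
After 2 (gather 4 rubber): ivory=4 rubber=4
After 3 (gather 16 iron): iron=16 ivory=4 rubber=4
After 4 (craft parchment): iron=12 ivory=3 parchment=1 rubber=3
After 5 (craft parchment): iron=8 ivory=2 parchment=2 rubber=2
After 6 (craft parchment): iron=4 ivory=1 parchment=3 rubber=1
After 7 (craft parchment): parchment=4
After 8 (gather 4 ivory): ivory=4 parchment=4
After 9 (craft dagger): dagger=3
After 10 (gather 2 ivory): dagger=3 ivory=2

Answer: dagger=3 ivory=2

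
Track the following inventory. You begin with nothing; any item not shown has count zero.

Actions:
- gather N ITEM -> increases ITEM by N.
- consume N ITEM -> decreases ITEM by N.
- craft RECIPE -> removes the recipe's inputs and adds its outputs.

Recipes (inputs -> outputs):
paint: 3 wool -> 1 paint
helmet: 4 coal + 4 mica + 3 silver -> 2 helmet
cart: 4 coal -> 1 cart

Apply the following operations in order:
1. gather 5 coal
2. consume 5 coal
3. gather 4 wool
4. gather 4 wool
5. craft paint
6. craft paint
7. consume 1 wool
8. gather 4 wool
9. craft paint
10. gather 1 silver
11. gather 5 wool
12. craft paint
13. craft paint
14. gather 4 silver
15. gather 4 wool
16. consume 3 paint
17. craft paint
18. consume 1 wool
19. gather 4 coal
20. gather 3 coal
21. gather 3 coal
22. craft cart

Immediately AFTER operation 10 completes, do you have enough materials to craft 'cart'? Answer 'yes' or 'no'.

Answer: no

Derivation:
After 1 (gather 5 coal): coal=5
After 2 (consume 5 coal): (empty)
After 3 (gather 4 wool): wool=4
After 4 (gather 4 wool): wool=8
After 5 (craft paint): paint=1 wool=5
After 6 (craft paint): paint=2 wool=2
After 7 (consume 1 wool): paint=2 wool=1
After 8 (gather 4 wool): paint=2 wool=5
After 9 (craft paint): paint=3 wool=2
After 10 (gather 1 silver): paint=3 silver=1 wool=2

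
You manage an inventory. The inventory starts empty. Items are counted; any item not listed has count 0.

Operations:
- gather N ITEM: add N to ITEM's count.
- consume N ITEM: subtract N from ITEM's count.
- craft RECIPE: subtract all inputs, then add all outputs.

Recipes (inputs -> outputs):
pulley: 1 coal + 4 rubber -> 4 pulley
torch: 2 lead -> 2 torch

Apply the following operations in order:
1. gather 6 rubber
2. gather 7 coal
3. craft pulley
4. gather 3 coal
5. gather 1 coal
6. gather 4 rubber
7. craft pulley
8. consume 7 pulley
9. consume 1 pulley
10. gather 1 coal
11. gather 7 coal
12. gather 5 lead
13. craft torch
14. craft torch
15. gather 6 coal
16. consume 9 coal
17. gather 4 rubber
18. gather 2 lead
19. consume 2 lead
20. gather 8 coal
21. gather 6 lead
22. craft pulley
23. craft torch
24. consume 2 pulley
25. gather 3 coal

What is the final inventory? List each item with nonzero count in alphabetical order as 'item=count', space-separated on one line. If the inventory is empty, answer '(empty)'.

After 1 (gather 6 rubber): rubber=6
After 2 (gather 7 coal): coal=7 rubber=6
After 3 (craft pulley): coal=6 pulley=4 rubber=2
After 4 (gather 3 coal): coal=9 pulley=4 rubber=2
After 5 (gather 1 coal): coal=10 pulley=4 rubber=2
After 6 (gather 4 rubber): coal=10 pulley=4 rubber=6
After 7 (craft pulley): coal=9 pulley=8 rubber=2
After 8 (consume 7 pulley): coal=9 pulley=1 rubber=2
After 9 (consume 1 pulley): coal=9 rubber=2
After 10 (gather 1 coal): coal=10 rubber=2
After 11 (gather 7 coal): coal=17 rubber=2
After 12 (gather 5 lead): coal=17 lead=5 rubber=2
After 13 (craft torch): coal=17 lead=3 rubber=2 torch=2
After 14 (craft torch): coal=17 lead=1 rubber=2 torch=4
After 15 (gather 6 coal): coal=23 lead=1 rubber=2 torch=4
After 16 (consume 9 coal): coal=14 lead=1 rubber=2 torch=4
After 17 (gather 4 rubber): coal=14 lead=1 rubber=6 torch=4
After 18 (gather 2 lead): coal=14 lead=3 rubber=6 torch=4
After 19 (consume 2 lead): coal=14 lead=1 rubber=6 torch=4
After 20 (gather 8 coal): coal=22 lead=1 rubber=6 torch=4
After 21 (gather 6 lead): coal=22 lead=7 rubber=6 torch=4
After 22 (craft pulley): coal=21 lead=7 pulley=4 rubber=2 torch=4
After 23 (craft torch): coal=21 lead=5 pulley=4 rubber=2 torch=6
After 24 (consume 2 pulley): coal=21 lead=5 pulley=2 rubber=2 torch=6
After 25 (gather 3 coal): coal=24 lead=5 pulley=2 rubber=2 torch=6

Answer: coal=24 lead=5 pulley=2 rubber=2 torch=6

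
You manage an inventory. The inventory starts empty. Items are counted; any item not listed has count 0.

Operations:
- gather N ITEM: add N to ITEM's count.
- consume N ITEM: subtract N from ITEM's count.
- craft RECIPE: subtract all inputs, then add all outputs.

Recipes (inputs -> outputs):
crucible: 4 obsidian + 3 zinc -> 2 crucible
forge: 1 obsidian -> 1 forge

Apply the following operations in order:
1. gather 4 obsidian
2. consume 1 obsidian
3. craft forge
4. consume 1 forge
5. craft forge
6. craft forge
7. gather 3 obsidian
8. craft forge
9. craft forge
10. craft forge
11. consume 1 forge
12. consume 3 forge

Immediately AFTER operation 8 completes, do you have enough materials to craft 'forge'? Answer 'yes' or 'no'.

After 1 (gather 4 obsidian): obsidian=4
After 2 (consume 1 obsidian): obsidian=3
After 3 (craft forge): forge=1 obsidian=2
After 4 (consume 1 forge): obsidian=2
After 5 (craft forge): forge=1 obsidian=1
After 6 (craft forge): forge=2
After 7 (gather 3 obsidian): forge=2 obsidian=3
After 8 (craft forge): forge=3 obsidian=2

Answer: yes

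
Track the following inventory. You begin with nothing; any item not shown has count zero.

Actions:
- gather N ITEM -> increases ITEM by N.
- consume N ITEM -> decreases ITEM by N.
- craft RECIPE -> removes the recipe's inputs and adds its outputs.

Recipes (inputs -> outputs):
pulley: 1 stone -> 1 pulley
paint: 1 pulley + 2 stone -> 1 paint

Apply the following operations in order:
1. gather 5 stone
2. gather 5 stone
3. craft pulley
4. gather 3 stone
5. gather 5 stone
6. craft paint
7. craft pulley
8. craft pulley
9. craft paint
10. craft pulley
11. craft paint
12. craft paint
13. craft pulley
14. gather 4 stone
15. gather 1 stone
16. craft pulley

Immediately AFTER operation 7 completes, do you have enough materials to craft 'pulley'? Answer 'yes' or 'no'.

Answer: yes

Derivation:
After 1 (gather 5 stone): stone=5
After 2 (gather 5 stone): stone=10
After 3 (craft pulley): pulley=1 stone=9
After 4 (gather 3 stone): pulley=1 stone=12
After 5 (gather 5 stone): pulley=1 stone=17
After 6 (craft paint): paint=1 stone=15
After 7 (craft pulley): paint=1 pulley=1 stone=14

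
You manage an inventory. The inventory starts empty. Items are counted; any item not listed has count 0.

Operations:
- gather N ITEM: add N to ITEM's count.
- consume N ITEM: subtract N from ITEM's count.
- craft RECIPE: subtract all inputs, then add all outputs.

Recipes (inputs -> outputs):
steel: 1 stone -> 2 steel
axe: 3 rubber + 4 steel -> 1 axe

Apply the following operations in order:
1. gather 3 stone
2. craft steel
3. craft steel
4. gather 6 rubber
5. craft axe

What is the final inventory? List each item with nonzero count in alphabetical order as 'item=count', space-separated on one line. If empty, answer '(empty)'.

After 1 (gather 3 stone): stone=3
After 2 (craft steel): steel=2 stone=2
After 3 (craft steel): steel=4 stone=1
After 4 (gather 6 rubber): rubber=6 steel=4 stone=1
After 5 (craft axe): axe=1 rubber=3 stone=1

Answer: axe=1 rubber=3 stone=1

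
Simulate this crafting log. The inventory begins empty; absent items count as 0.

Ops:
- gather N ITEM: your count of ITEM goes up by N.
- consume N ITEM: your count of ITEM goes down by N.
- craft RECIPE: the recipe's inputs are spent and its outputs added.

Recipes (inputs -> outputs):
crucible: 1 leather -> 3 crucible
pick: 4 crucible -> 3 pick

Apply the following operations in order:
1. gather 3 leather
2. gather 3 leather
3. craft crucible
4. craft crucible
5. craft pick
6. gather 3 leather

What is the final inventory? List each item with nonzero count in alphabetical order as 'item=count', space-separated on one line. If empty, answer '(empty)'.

Answer: crucible=2 leather=7 pick=3

Derivation:
After 1 (gather 3 leather): leather=3
After 2 (gather 3 leather): leather=6
After 3 (craft crucible): crucible=3 leather=5
After 4 (craft crucible): crucible=6 leather=4
After 5 (craft pick): crucible=2 leather=4 pick=3
After 6 (gather 3 leather): crucible=2 leather=7 pick=3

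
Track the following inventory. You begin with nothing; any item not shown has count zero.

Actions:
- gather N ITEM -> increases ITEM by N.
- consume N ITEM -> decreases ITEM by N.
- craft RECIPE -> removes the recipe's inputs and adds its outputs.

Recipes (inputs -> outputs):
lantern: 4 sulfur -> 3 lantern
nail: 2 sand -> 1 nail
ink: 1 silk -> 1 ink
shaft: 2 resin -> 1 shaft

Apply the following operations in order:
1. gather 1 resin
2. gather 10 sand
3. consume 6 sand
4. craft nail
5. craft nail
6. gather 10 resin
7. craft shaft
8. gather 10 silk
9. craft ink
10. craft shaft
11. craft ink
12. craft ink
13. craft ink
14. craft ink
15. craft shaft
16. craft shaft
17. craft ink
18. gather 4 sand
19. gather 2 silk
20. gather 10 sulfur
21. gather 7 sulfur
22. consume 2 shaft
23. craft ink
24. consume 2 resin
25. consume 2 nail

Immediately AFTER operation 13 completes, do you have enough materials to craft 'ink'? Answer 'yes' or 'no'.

After 1 (gather 1 resin): resin=1
After 2 (gather 10 sand): resin=1 sand=10
After 3 (consume 6 sand): resin=1 sand=4
After 4 (craft nail): nail=1 resin=1 sand=2
After 5 (craft nail): nail=2 resin=1
After 6 (gather 10 resin): nail=2 resin=11
After 7 (craft shaft): nail=2 resin=9 shaft=1
After 8 (gather 10 silk): nail=2 resin=9 shaft=1 silk=10
After 9 (craft ink): ink=1 nail=2 resin=9 shaft=1 silk=9
After 10 (craft shaft): ink=1 nail=2 resin=7 shaft=2 silk=9
After 11 (craft ink): ink=2 nail=2 resin=7 shaft=2 silk=8
After 12 (craft ink): ink=3 nail=2 resin=7 shaft=2 silk=7
After 13 (craft ink): ink=4 nail=2 resin=7 shaft=2 silk=6

Answer: yes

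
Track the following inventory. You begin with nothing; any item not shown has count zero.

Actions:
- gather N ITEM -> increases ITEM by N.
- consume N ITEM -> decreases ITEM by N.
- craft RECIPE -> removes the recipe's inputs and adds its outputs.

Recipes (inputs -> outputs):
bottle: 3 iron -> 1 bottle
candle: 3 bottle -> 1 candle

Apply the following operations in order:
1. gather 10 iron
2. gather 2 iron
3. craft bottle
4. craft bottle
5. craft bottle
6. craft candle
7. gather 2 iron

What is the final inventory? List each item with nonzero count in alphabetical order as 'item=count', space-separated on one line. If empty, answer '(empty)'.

Answer: candle=1 iron=5

Derivation:
After 1 (gather 10 iron): iron=10
After 2 (gather 2 iron): iron=12
After 3 (craft bottle): bottle=1 iron=9
After 4 (craft bottle): bottle=2 iron=6
After 5 (craft bottle): bottle=3 iron=3
After 6 (craft candle): candle=1 iron=3
After 7 (gather 2 iron): candle=1 iron=5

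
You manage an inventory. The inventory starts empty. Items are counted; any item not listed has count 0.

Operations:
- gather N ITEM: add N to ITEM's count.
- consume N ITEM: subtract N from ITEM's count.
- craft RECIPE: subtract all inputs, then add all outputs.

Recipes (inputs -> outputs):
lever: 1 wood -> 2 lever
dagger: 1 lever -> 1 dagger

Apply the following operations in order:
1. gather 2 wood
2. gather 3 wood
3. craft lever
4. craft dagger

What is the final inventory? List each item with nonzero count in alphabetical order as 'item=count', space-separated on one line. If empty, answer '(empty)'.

After 1 (gather 2 wood): wood=2
After 2 (gather 3 wood): wood=5
After 3 (craft lever): lever=2 wood=4
After 4 (craft dagger): dagger=1 lever=1 wood=4

Answer: dagger=1 lever=1 wood=4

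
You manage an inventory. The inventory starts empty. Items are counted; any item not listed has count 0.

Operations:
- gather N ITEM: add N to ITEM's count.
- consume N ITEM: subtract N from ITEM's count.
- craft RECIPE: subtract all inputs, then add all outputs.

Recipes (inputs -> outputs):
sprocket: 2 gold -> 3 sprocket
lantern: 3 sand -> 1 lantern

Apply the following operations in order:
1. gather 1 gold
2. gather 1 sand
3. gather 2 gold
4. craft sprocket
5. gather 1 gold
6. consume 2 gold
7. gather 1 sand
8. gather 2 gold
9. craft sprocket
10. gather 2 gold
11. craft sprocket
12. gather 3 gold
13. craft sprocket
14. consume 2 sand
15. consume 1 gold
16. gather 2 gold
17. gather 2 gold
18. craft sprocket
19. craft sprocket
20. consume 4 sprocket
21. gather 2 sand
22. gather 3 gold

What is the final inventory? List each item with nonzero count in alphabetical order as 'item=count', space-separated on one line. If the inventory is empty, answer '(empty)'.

After 1 (gather 1 gold): gold=1
After 2 (gather 1 sand): gold=1 sand=1
After 3 (gather 2 gold): gold=3 sand=1
After 4 (craft sprocket): gold=1 sand=1 sprocket=3
After 5 (gather 1 gold): gold=2 sand=1 sprocket=3
After 6 (consume 2 gold): sand=1 sprocket=3
After 7 (gather 1 sand): sand=2 sprocket=3
After 8 (gather 2 gold): gold=2 sand=2 sprocket=3
After 9 (craft sprocket): sand=2 sprocket=6
After 10 (gather 2 gold): gold=2 sand=2 sprocket=6
After 11 (craft sprocket): sand=2 sprocket=9
After 12 (gather 3 gold): gold=3 sand=2 sprocket=9
After 13 (craft sprocket): gold=1 sand=2 sprocket=12
After 14 (consume 2 sand): gold=1 sprocket=12
After 15 (consume 1 gold): sprocket=12
After 16 (gather 2 gold): gold=2 sprocket=12
After 17 (gather 2 gold): gold=4 sprocket=12
After 18 (craft sprocket): gold=2 sprocket=15
After 19 (craft sprocket): sprocket=18
After 20 (consume 4 sprocket): sprocket=14
After 21 (gather 2 sand): sand=2 sprocket=14
After 22 (gather 3 gold): gold=3 sand=2 sprocket=14

Answer: gold=3 sand=2 sprocket=14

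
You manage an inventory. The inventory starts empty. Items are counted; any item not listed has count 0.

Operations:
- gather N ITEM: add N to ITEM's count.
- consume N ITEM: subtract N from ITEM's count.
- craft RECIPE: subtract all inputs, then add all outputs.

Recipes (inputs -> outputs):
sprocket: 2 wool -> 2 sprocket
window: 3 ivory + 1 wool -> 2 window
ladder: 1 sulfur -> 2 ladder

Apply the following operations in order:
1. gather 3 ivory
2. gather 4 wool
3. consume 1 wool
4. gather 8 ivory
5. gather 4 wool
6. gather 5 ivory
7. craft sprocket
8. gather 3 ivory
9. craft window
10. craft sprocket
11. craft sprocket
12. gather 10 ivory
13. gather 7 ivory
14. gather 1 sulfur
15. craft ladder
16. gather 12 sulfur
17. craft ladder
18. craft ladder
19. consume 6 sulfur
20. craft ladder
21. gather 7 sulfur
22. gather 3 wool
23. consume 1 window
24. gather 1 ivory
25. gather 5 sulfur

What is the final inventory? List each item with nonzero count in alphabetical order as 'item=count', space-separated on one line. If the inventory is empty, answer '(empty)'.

Answer: ivory=34 ladder=8 sprocket=6 sulfur=15 window=1 wool=3

Derivation:
After 1 (gather 3 ivory): ivory=3
After 2 (gather 4 wool): ivory=3 wool=4
After 3 (consume 1 wool): ivory=3 wool=3
After 4 (gather 8 ivory): ivory=11 wool=3
After 5 (gather 4 wool): ivory=11 wool=7
After 6 (gather 5 ivory): ivory=16 wool=7
After 7 (craft sprocket): ivory=16 sprocket=2 wool=5
After 8 (gather 3 ivory): ivory=19 sprocket=2 wool=5
After 9 (craft window): ivory=16 sprocket=2 window=2 wool=4
After 10 (craft sprocket): ivory=16 sprocket=4 window=2 wool=2
After 11 (craft sprocket): ivory=16 sprocket=6 window=2
After 12 (gather 10 ivory): ivory=26 sprocket=6 window=2
After 13 (gather 7 ivory): ivory=33 sprocket=6 window=2
After 14 (gather 1 sulfur): ivory=33 sprocket=6 sulfur=1 window=2
After 15 (craft ladder): ivory=33 ladder=2 sprocket=6 window=2
After 16 (gather 12 sulfur): ivory=33 ladder=2 sprocket=6 sulfur=12 window=2
After 17 (craft ladder): ivory=33 ladder=4 sprocket=6 sulfur=11 window=2
After 18 (craft ladder): ivory=33 ladder=6 sprocket=6 sulfur=10 window=2
After 19 (consume 6 sulfur): ivory=33 ladder=6 sprocket=6 sulfur=4 window=2
After 20 (craft ladder): ivory=33 ladder=8 sprocket=6 sulfur=3 window=2
After 21 (gather 7 sulfur): ivory=33 ladder=8 sprocket=6 sulfur=10 window=2
After 22 (gather 3 wool): ivory=33 ladder=8 sprocket=6 sulfur=10 window=2 wool=3
After 23 (consume 1 window): ivory=33 ladder=8 sprocket=6 sulfur=10 window=1 wool=3
After 24 (gather 1 ivory): ivory=34 ladder=8 sprocket=6 sulfur=10 window=1 wool=3
After 25 (gather 5 sulfur): ivory=34 ladder=8 sprocket=6 sulfur=15 window=1 wool=3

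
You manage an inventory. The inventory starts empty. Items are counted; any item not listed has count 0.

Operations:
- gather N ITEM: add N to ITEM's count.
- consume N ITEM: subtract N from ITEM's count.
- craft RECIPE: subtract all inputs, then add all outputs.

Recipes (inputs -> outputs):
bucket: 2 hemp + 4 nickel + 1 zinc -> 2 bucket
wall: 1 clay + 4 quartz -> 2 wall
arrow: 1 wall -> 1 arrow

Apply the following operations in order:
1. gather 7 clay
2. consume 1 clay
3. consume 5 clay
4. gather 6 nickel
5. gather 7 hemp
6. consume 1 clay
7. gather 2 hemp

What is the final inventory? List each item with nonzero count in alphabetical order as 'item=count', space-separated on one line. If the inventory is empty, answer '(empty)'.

After 1 (gather 7 clay): clay=7
After 2 (consume 1 clay): clay=6
After 3 (consume 5 clay): clay=1
After 4 (gather 6 nickel): clay=1 nickel=6
After 5 (gather 7 hemp): clay=1 hemp=7 nickel=6
After 6 (consume 1 clay): hemp=7 nickel=6
After 7 (gather 2 hemp): hemp=9 nickel=6

Answer: hemp=9 nickel=6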